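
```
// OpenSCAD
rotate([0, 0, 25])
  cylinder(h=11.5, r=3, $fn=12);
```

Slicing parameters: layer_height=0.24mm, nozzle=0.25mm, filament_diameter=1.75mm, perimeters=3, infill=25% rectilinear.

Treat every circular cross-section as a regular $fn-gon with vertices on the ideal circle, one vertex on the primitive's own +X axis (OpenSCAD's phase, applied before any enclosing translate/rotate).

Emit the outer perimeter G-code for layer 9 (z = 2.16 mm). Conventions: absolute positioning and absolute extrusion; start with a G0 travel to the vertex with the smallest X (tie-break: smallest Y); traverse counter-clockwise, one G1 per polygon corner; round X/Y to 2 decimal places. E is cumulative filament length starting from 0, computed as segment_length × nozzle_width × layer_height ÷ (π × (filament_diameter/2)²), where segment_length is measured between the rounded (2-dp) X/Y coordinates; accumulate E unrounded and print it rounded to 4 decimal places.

G0 X-2.99 Y0.26 Z2.16
G1 X-2.72 Y-1.27 E0.0388
G1 X-1.72 Y-2.46 E0.0775
G1 X-0.26 Y-2.99 E0.1163
G1 X1.27 Y-2.72 E0.1550
G1 X2.46 Y-1.72 E0.1938
G1 X2.99 Y-0.26 E0.2326
G1 X2.72 Y1.27 E0.2713
G1 X1.72 Y2.46 E0.3101
G1 X0.26 Y2.99 E0.3488
G1 X-1.27 Y2.72 E0.3876
G1 X-2.46 Y1.72 E0.4264
G1 X-2.99 Y0.26 E0.4651

At z = 2.16 mm: the cylinder: section is a regular 12-gon, circumradius r=3; (rotated 25° about Z; rotation is an isometry so areas/perimeters/island counts are preserved). The outline is a single polygon with 12 vertices. Extrusion per mm of travel: 0.25 × 0.24 / (π × 0.875²) = 0.024945. Accumulating E over each segment gives final E = 0.4651.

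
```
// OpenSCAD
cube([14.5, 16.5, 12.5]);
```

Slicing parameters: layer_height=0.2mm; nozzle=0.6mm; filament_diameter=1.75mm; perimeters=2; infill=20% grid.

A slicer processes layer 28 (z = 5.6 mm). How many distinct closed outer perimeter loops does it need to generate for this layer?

1

At z = 5.6 mm: the cube (footprint 14.5×16.5) is included at this height. The result has 1 disconnected region.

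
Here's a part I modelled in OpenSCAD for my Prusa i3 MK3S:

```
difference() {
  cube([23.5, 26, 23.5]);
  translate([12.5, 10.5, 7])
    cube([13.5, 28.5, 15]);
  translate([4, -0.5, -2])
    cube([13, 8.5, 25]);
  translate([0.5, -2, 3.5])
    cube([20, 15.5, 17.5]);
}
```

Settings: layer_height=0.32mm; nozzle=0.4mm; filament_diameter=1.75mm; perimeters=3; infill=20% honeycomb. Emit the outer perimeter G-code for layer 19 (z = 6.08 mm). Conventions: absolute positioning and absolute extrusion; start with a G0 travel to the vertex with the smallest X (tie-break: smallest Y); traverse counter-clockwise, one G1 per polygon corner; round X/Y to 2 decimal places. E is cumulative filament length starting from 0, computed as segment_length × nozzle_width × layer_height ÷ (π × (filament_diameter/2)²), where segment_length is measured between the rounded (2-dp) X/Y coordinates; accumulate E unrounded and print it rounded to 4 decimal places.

G0 X0.00 Y0.00 Z6.08
G1 X0.50 Y0.00 E0.0266
G1 X0.50 Y13.50 E0.7450
G1 X20.50 Y13.50 E1.8094
G1 X20.50 Y0.00 E2.5278
G1 X23.50 Y0.00 E2.6874
G1 X23.50 Y26.00 E4.0710
G1 X0.00 Y26.00 E5.3216
G1 X0.00 Y0.00 E6.7052

At z = 6.08 mm: the cube (footprint 23.5×26) is included at this height; the cube at (12.5, 10.5) does not reach this height (z outside [7, 22]); the cube at (4, -0.5) is present — its section is the full 13×8.5 rectangle; the cube at (0.5, -2) (footprint 20×15.5) is included at this height; Taking the first minus the rest: starting from the 23.5×26 cube, the 13×8.5 cube at (4, -0.5) partially overlaps it — only the 104.00 mm² overlap (of its 110.50 mm²) is removed, clipping the outline; the 20×15.5 cube at (0.5, -2) partially overlaps it — only the 166.00 mm² overlap (of its 310.00 mm²) is removed, clipping the outline — 1 connected region. The outline is a single polygon with 8 vertices. Extrusion per mm of travel: 0.4 × 0.32 / (π × 0.875²) = 0.053216. Accumulating E over each segment gives final E = 6.7052.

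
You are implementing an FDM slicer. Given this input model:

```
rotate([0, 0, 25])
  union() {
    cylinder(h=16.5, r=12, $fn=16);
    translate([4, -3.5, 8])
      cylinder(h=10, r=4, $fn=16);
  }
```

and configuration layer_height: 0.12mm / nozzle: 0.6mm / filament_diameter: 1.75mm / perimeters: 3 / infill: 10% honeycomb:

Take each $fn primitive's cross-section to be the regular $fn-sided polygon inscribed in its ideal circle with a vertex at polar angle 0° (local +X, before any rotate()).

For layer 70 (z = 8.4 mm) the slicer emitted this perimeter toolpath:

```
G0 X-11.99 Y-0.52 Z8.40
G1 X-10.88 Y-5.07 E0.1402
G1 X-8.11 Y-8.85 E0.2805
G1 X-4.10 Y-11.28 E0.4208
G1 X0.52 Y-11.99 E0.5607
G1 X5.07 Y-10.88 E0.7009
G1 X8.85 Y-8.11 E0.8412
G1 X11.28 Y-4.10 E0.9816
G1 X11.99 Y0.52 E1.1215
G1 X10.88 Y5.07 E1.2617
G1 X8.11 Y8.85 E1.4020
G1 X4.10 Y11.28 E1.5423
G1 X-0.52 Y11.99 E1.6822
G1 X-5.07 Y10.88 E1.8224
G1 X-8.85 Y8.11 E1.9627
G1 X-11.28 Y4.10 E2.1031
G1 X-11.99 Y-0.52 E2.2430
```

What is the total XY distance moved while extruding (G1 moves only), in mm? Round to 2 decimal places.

Sum the Euclidean lengths of each G1 segment: total = 74.93 mm.

74.93 mm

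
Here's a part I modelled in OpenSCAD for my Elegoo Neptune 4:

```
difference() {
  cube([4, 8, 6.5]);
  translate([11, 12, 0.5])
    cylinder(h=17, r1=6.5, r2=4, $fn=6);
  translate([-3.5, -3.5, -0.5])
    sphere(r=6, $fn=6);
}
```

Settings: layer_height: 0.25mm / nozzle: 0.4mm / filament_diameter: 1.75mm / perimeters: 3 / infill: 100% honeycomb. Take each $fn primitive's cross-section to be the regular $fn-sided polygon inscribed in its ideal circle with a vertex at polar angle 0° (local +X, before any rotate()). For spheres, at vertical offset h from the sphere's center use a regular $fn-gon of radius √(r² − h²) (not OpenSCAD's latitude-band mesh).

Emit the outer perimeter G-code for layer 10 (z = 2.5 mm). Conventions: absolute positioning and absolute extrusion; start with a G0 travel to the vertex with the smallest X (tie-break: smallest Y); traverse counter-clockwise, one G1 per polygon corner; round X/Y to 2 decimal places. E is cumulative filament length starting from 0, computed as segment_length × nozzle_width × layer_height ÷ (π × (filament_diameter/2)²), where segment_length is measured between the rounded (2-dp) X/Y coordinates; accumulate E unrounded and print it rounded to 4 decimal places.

G0 X0.00 Y0.00 Z2.50
G1 X4.00 Y0.00 E0.1663
G1 X4.00 Y8.00 E0.4989
G1 X0.00 Y8.00 E0.6652
G1 X0.00 Y0.00 E0.9978

At z = 2.5 mm: the cube (footprint 4×8) is included at this height; the cone at (11, 12) contributes a regular 6-gon of circumradius 6.206 (interpolated between r1=6.5 and r2=4 at t=0.118); the sphere at (-3.5, -3.5): section is a regular 6-gon, circumradius = √(r²−h²) = √(6²−3²) = 5.196; After the difference (first − rest): starting from the 4×8 cube, the cone at (11, 12) misses the remaining region (no effect); the r=6 sphere at (-3.5, -3.5) misses the remaining region (no effect) — 1 connected region. The outline is a single polygon with 4 vertices. Extrusion per mm of travel: 0.4 × 0.25 / (π × 0.875²) = 0.041575. Accumulating E over each segment gives final E = 0.9978.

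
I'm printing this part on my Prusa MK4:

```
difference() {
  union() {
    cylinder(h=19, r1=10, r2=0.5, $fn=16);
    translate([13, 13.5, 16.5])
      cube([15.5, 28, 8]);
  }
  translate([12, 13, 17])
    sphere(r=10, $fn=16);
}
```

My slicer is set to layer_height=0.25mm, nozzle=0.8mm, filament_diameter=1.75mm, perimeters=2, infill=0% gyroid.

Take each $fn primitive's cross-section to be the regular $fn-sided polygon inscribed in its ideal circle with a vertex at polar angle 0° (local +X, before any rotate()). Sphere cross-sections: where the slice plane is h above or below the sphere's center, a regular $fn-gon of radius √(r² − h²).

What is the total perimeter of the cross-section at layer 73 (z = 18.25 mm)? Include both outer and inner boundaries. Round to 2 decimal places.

88.37 mm

At z = 18.25 mm: the cone (r1=10→r2=0.5) has section circumradius 0.875 here — a regular 16-gon (perimeter = 2·16·0.875·sin(180°/16) = 5.46 mm); the cube at (13, 13.5) is present — its section is the full 15.5×28 rectangle (perimeter 87.00 mm); Combining (union): the 2 present regions are separate (no shared area or edge), so areas and boundary lengths simply add and each stays a separate island — boundary = 92.46 mm; the r=10 sphere at (12, 13) contributes a regular 16-gon of circumradius √(10²−1.25²) = 9.922 (perimeter = 2·16·9.922·sin(180°/16) = 61.94 mm); Taking the first minus the rest: starting from the result so far, the r=10 sphere at (12, 13) partially overlaps it — only the 61.08 mm² overlap (of its 301.36 mm²) is removed, clipping the outline — boundary = 88.37 mm. Overall, the cross-section has 2 separate islands. Total boundary length (outer) = 88.37 mm.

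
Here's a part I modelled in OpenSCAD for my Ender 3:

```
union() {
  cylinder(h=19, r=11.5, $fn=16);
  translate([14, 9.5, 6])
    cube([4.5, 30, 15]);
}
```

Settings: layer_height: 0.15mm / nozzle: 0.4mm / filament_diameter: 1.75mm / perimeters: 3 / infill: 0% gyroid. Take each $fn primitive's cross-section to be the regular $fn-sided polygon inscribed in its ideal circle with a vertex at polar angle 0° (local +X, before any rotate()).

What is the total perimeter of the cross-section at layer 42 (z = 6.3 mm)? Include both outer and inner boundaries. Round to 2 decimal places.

At z = 6.3 mm: the cylinder: section is a regular 16-gon, circumradius r=11.5 (perimeter = 2·16·11.500·sin(180°/16) = 71.79 mm); the 4.5×30 cube at (14, 9.5) contributes its full rectangle (perimeter 69.00 mm); Taking the union: the 2 present regions are separate (no shared area or edge), so areas and boundary lengths simply add and each stays a separate island — boundary = 140.79 mm. Overall, the cross-section has 2 separate islands. Total boundary length (outer) = 140.79 mm.

140.79 mm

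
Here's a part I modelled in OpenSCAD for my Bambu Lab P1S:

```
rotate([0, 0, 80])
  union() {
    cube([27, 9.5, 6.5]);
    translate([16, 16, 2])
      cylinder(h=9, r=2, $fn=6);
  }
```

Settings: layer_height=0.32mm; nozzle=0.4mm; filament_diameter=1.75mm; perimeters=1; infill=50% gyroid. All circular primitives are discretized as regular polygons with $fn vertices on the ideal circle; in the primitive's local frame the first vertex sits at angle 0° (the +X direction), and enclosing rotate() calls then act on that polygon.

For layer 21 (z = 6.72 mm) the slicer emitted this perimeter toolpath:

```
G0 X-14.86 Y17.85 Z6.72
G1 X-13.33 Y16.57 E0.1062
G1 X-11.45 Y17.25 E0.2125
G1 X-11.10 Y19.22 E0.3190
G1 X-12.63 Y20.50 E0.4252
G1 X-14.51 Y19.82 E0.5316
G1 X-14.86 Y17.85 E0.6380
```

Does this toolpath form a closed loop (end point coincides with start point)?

yes

Start point (G0): (-14.86, 17.85). End point (last G1): the path returns to the start — closed.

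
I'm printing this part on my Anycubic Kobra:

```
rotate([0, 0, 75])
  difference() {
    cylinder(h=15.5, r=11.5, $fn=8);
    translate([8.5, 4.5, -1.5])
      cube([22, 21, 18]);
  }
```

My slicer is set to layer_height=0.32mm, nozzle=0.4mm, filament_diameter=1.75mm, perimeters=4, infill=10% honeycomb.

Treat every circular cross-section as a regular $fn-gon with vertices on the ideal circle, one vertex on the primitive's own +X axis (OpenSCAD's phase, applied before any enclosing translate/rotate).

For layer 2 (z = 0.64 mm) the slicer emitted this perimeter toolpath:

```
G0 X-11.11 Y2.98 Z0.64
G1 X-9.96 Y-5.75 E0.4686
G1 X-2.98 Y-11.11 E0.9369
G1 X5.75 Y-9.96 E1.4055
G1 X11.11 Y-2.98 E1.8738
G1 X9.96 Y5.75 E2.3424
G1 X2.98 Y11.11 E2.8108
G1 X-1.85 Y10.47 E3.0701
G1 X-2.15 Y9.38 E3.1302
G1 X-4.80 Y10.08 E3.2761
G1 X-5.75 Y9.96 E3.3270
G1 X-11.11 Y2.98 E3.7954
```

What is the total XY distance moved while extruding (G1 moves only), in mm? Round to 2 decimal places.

Sum the Euclidean lengths of each G1 segment: total = 71.32 mm.

71.32 mm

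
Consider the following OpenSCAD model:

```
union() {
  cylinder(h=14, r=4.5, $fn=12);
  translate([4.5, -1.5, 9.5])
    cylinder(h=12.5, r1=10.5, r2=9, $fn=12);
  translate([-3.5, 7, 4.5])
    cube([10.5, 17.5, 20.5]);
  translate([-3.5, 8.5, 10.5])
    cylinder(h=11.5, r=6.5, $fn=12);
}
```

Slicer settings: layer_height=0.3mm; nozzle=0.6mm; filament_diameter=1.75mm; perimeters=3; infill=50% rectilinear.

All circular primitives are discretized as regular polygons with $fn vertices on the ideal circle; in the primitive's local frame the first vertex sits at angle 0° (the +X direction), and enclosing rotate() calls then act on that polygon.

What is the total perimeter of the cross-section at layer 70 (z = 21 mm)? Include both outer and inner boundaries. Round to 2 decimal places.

At z = 21 mm: the cylinder is not intersected at this z (z outside [0, 14]); the cone at (4.5, -1.5): at t=0.920 of its height the radius interpolates to r₁+(r₂−r₁)t = 9.120, giving a regular 12-gon of that circumradius (perimeter = 2·12·9.120·sin(180°/12) = 56.65 mm); the cube at (-3.5, 7) is present — its section is the full 10.5×17.5 rectangle (perimeter 56.00 mm); the cylinder at (-3.5, 8.5): section is a regular 12-gon, circumradius r=6.5 (perimeter = 2·12·6.500·sin(180°/12) = 40.38 mm); Merging all regions: the regions partially overlap (shared area 56.19 mm²), so the edge portions inside another operand are dropped and the merged outline is re-measured after clipping — boundary = 101.46 mm. Overall, the cross-section is a single solid region. Total boundary length (outer) = 101.46 mm.

101.46 mm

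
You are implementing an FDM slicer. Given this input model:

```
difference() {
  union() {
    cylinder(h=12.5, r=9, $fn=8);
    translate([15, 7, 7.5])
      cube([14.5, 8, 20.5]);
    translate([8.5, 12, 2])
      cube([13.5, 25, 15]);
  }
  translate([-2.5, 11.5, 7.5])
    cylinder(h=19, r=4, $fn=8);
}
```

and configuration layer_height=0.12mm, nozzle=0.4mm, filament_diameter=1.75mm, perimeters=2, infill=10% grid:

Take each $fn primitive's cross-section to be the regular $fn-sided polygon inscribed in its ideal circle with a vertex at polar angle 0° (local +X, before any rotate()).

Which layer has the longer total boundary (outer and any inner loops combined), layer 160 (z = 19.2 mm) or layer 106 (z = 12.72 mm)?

Layer 160 (z = 19.2): the cylinder is not intersected at this z (z outside [0, 12.5]); the 14.5×8 cube at (15, 7) contributes its full rectangle (perimeter 45.00 mm); the cube at (8.5, 12) is not intersected at this z (z outside [2, 17]); Taking the union: only the 14.5×8 cube at (15, 7) is present, so the union is just that shape — boundary = 45.00 mm; the r=4 cylinder at (-2.5, 11.5) contributes a regular 8-gon of circumradius 4 (perimeter = 2·8·4.000·sin(180°/8) = 24.49 mm); Subtracting the remaining from the first: starting from the result so far, the r=4 cylinder at (-2.5, 11.5) misses the remaining region (no effect) — boundary = 45.00 mm. So its perimeter = 45.00 mm. Layer 106 (z = 12.72): the cylinder is not intersected at this z (z outside [0, 12.5]); the cube at (15, 7) (footprint 14.5×8) is included at this height (perimeter 45.00 mm); the cube at (8.5, 12) is present — its section is the full 13.5×25 rectangle (perimeter 77.00 mm); Taking the union: the regions partially overlap (shared area 21.00 mm²), so the edge portions inside another operand are dropped and the merged outline is re-measured after clipping — boundary = 102.00 mm; the r=4 cylinder at (-2.5, 11.5) gives a regular 8-gon of circumradius 4 (constant along its height) (perimeter = 2·8·4.000·sin(180°/8) = 24.49 mm); After the difference (first − rest): starting from the result so far, the r=4 cylinder at (-2.5, 11.5) misses the remaining region (no effect) — boundary = 102.00 mm. So its perimeter = 102.00 mm. Layer 106 is larger (102.00 vs 45.00 mm).

layer 106 (z = 12.72 mm)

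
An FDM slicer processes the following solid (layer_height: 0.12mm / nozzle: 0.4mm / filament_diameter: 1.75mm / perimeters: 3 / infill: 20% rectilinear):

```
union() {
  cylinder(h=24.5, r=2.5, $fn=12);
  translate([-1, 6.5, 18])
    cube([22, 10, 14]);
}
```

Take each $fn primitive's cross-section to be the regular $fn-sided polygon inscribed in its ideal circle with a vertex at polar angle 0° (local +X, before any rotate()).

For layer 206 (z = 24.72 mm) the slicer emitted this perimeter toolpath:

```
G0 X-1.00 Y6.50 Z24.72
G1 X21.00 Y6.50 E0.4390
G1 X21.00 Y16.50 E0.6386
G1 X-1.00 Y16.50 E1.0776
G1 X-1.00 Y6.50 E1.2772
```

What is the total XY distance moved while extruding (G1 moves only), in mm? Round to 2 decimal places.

64.00 mm

Sum the Euclidean lengths of each G1 segment: total = 64.00 mm.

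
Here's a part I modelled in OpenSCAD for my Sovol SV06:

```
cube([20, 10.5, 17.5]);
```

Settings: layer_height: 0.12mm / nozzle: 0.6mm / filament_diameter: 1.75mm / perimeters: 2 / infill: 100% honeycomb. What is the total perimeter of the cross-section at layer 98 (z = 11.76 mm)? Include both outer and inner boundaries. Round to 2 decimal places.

61.00 mm

At z = 11.76 mm: the 20×10.5 cube contributes its full rectangle (perimeter 61.00 mm). Overall, the cross-section is a single solid region. Total boundary length (outer) = 61.00 mm.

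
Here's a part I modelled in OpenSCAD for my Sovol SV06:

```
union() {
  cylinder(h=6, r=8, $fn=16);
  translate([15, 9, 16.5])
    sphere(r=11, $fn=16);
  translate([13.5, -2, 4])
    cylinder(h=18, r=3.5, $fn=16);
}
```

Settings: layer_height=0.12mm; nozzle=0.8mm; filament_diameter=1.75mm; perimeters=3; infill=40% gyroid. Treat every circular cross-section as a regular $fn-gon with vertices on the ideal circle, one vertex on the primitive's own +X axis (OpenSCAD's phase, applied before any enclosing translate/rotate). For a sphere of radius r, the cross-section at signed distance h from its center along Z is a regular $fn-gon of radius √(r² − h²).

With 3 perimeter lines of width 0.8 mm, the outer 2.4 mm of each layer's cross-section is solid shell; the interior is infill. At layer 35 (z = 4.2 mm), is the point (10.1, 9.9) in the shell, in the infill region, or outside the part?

outside

At z = 4.2 mm: the r=8 cylinder gives a regular 16-gon of circumradius 8 (constant along its height); the sphere at (15, 9) is not intersected at this z (|z−center|=12.300 > r=11); the cylinder at (13.5, -2): section is a regular 16-gon, circumradius r=3.5; Taking the union: the 2 present regions are separate (no shared area or edge), so areas and boundary lengths simply add and each stays a separate island — 2 connected regions. Overall, the cross-section has 2 separate islands. The nearest boundary edge runs (3.06, 7.39)→(5.66, 5.66); distance from the point to it = 6.14 mm. The point is not inside any of the regions above, so it lies outside the cross-section (6.14 mm from the nearest boundary).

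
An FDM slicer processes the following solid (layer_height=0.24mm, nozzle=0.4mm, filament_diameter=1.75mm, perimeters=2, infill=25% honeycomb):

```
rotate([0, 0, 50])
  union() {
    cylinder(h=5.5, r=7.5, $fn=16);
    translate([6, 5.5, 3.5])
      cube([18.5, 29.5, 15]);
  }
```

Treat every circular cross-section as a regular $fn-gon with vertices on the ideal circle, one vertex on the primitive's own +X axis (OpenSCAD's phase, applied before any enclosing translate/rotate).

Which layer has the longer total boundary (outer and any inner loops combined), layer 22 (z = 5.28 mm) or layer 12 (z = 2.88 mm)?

layer 22 (z = 5.28 mm)

Layer 22 (z = 5.28): the cylinder: section is a regular 16-gon, circumradius r=7.5 (perimeter = 2·16·7.500·sin(180°/16) = 46.82 mm); the 18.5×29.5 cube at (6, 5.5) contributes its full rectangle (perimeter 96.00 mm); Merging all regions: the 2 present regions are separate (no shared area or edge), so areas and boundary lengths simply add and each stays a separate island — boundary = 142.82 mm; (whole slice rotated 50° about Z — lengths, areas and connectivity unchanged). So its perimeter = 142.82 mm. Layer 12 (z = 2.88): the r=7.5 cylinder gives a regular 16-gon of circumradius 7.5 (constant along its height) (perimeter = 2·16·7.500·sin(180°/16) = 46.82 mm); the cube at (6, 5.5) is not intersected at this z (z outside [3.5, 18.5]); Combining (union): only the r=7.5 cylinder is present, so the union is just that shape — boundary = 46.82 mm; (whole slice rotated 50° about Z — lengths, areas and connectivity unchanged). So its perimeter = 46.82 mm. Layer 22 is larger (142.82 vs 46.82 mm).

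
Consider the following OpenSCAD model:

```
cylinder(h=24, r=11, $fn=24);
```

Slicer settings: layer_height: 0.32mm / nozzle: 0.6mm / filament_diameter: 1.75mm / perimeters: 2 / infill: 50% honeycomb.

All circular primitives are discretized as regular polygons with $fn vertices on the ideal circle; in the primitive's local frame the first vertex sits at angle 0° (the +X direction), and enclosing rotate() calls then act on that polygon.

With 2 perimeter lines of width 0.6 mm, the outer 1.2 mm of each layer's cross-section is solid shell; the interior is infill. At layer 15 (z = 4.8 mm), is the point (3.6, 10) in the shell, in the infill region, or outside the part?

At z = 4.8 mm: the r=11 cylinder gives a regular 24-gon of circumradius 11 (constant along its height). Overall, the cross-section is a single solid region. The nearest boundary edge runs (5.50, 9.53)→(2.85, 10.63); distance from the point to it = 0.29 mm. The point is inside the cross-section, 0.29 mm from the nearest boundary — within the 1.2 mm shell band (2 × 0.6).

shell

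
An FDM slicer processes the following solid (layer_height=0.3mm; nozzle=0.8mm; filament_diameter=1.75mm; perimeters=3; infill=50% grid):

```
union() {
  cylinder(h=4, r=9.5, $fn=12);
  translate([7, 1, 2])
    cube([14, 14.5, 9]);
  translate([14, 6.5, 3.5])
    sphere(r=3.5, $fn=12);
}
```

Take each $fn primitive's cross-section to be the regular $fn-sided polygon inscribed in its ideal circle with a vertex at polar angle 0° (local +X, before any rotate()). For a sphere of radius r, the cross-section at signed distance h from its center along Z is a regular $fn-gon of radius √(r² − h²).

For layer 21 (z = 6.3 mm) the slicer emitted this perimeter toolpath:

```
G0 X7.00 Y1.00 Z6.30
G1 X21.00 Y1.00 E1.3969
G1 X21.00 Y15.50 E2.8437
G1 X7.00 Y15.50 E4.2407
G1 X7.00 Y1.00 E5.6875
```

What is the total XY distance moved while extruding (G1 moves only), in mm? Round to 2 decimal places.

Sum the Euclidean lengths of each G1 segment: total = 57.00 mm.

57.00 mm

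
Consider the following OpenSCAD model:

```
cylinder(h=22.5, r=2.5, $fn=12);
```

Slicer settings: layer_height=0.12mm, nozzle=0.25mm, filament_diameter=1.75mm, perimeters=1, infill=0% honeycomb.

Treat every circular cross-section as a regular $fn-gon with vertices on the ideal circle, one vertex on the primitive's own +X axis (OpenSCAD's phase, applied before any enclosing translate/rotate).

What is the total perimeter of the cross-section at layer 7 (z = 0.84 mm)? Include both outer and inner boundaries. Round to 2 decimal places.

At z = 0.84 mm: the cylinder: section is a regular 12-gon, circumradius r=2.5 (perimeter = 2·12·2.500·sin(180°/12) = 15.53 mm). Overall, the cross-section is a single solid region. Total boundary length (outer) = 15.53 mm.

15.53 mm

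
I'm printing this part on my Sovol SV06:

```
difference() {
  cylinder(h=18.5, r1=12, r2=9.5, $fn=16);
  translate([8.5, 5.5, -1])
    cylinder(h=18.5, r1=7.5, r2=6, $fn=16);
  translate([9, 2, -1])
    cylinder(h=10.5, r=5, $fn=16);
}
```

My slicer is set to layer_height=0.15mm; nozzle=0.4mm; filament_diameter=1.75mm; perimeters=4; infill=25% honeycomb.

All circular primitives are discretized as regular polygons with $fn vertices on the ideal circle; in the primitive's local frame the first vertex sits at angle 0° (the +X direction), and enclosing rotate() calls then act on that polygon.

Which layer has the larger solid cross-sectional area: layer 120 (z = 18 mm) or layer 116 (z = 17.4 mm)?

Layer 120 (z = 18): the cone contributes a regular 16-gon of circumradius 9.568 (interpolated between r1=12 and r2=9.5 at t=0.973) (area = (16/2)·9.568²·sin(360°/16) = 280.24 mm²); the cone at (8.5, 5.5) does not reach this height (z outside [-1, 17.5]); the cylinder at (9, 2) does not reach this height (z outside [-1, 9.5]); Taking the first minus the rest: none of the subtracted shapes is present at this height, so the cone is unchanged — area = 280.24 mm². So its area = 280.24 mm². Layer 116 (z = 17.4): the cone (r1=12→r2=9.5) has section circumradius 9.649 here — a regular 16-gon (area = (16/2)·9.649²·sin(360°/16) = 285.01 mm²); the cone at (8.5, 5.5) contributes a regular 16-gon of circumradius 6.008 (interpolated between r1=7.5 and r2=6 at t=0.995) (area = (16/2)·6.008²·sin(360°/16) = 110.51 mm²); the cylinder at (9, 2) is absent (z outside [-1, 9.5]); After the difference (first − rest): starting from the cone (285.01 mm²), the cone at (8.5, 5.5) partially overlaps it — only the 41.26 mm² overlap (of its 110.51 mm²) is removed, clipping the outline — area = 243.75 mm². So its area = 243.75 mm². Layer 120 is larger (280.24 vs 243.75 mm²).

layer 120 (z = 18 mm)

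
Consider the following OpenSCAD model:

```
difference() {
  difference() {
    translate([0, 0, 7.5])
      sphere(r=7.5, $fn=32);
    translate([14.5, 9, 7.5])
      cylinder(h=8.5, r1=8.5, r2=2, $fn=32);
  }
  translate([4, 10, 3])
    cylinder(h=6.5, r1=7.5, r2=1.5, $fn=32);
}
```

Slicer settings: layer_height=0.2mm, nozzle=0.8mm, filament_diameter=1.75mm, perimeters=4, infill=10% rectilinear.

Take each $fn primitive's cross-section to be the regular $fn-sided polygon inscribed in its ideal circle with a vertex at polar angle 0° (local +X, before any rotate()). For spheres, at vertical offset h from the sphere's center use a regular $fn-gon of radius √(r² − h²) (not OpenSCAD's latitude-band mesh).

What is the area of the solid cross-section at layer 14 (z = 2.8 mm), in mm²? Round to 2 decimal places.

At z = 2.8 mm: the r=7.5 sphere slices to a regular 32-gon of circumradius 5.845 (√(r²−h²) with h=4.7 from center) (area = (32/2)·5.845²·sin(360°/32) = 106.63 mm²); the cone at (14.5, 9) is not intersected at this z (z outside [7.5, 16]); After the difference (first − rest): none of the subtracted shapes is present at this height, so the r=7.5 sphere is unchanged — area = 106.63 mm²; the cone at (4, 10) is not intersected at this z (z outside [3, 9.5]); After the difference (first − rest): none of the subtracted shapes is present at this height, so the result so far is unchanged — area = 106.63 mm². Overall, the cross-section is a single solid region. Net area = 106.63 mm².

106.63 mm²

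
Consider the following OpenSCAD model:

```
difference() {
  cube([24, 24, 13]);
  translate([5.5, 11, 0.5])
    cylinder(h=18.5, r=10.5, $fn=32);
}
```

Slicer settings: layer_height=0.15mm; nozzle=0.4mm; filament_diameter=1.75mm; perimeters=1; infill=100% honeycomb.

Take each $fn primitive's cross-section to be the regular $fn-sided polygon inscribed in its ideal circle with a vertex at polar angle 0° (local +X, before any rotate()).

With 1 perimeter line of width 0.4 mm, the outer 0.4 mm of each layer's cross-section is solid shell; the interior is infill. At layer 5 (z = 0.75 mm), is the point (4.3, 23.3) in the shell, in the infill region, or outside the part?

infill

At z = 0.75 mm: the cube is present — its section is the full 24×24 rectangle; the r=10.5 cylinder at (5.5, 11) gives a regular 32-gon of circumradius 10.5 (constant along its height); Taking the first minus the rest: starting from the 24×24 cube, the r=10.5 cylinder at (5.5, 11) partially overlaps it — only the 281.64 mm² overlap (of its 344.14 mm²) is removed, clipping the outline — 1 connected region. Overall, the cross-section is a single solid region. The nearest boundary edge runs (0.00, 24.00)→(24.00, 24.00); distance from the point to it = 0.70 mm. The point is inside the cross-section and 0.70 mm from the nearest boundary — more than the 0.4 mm shell width (1 × 0.4), so it's in the infill interior.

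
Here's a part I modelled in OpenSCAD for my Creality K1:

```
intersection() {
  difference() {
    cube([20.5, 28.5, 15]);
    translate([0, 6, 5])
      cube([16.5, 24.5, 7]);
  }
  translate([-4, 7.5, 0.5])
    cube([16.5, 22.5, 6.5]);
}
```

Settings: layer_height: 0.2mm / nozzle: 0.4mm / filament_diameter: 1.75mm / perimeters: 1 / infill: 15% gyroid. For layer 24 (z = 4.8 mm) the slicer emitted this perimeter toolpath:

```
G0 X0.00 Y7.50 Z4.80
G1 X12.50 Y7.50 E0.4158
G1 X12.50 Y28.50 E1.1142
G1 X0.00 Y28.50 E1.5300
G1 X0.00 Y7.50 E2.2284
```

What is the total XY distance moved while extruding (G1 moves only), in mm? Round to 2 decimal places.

Sum the Euclidean lengths of each G1 segment: total = 67.00 mm.

67.00 mm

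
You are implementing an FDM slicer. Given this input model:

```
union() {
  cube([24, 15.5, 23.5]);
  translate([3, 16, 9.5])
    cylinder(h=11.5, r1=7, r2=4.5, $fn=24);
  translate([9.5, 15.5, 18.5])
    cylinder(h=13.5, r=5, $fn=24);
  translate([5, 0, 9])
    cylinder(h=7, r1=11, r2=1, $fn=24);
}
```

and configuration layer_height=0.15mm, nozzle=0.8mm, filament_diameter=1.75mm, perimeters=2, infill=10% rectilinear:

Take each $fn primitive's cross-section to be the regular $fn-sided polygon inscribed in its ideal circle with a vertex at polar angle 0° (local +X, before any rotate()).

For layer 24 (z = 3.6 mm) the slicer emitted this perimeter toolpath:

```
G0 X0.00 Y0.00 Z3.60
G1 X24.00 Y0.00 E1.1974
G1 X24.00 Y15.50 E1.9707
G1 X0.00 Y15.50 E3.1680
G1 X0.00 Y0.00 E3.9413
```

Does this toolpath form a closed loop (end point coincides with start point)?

yes

Start point (G0): (0.00, 0.00). End point (last G1): the path returns to the start — closed.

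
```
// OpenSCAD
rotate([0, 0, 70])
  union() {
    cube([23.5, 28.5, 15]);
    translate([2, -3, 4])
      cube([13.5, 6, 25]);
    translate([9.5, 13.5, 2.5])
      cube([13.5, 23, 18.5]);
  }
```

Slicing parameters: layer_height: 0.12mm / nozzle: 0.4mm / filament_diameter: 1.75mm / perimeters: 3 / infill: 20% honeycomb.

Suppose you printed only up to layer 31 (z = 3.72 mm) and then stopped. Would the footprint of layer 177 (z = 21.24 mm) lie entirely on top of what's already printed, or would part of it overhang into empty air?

Compare the two slices. At z = 3.72: the 23.5×28.5 cube contributes its full rectangle (area 669.75 mm²); the cube at (2, -3) is absent (z outside [4, 29]); the 13.5×23 cube at (9.5, 13.5) contributes its full rectangle (area 310.50 mm²); Combining (union): the regions partially overlap — summed areas 980.25 mm² minus the doubly-counted overlap 202.50 mm² gives 777.75 mm² — area = 777.75 mm²; (rotated 70° about Z; rotation is an isometry so areas/perimeters/island counts are preserved). At z = 21.24: the cube does not reach this height (z outside [0, 15]); the cube at (2, -3) (footprint 13.5×6) is included at this height (area 81.00 mm²); the cube at (9.5, 13.5) is not intersected at this z (z outside [2.5, 21]); Merging all regions: only the 13.5×6 cube at (2, -3) is present, so the union is just that shape — area = 81.00 mm²; (whole slice rotated 70° about Z — lengths, areas and connectivity unchanged). Checking containment: at z = 21.24 the cross-section extends beyond the z = 3.72 cross-section by about 40.50 mm².

part overhangs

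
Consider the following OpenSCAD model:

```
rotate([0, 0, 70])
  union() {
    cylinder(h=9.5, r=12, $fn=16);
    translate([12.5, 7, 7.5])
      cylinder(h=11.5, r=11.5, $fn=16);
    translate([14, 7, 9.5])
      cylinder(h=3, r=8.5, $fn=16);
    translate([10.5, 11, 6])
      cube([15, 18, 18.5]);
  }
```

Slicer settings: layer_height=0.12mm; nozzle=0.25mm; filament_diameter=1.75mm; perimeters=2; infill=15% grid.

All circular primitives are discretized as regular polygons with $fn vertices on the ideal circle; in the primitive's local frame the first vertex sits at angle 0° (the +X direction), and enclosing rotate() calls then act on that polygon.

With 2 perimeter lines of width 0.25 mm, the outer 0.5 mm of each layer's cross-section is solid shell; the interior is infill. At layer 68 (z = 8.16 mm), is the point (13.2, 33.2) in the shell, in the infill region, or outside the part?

At z = 8.16 mm: the cylinder: section is a regular 16-gon, circumradius r=12; the r=11.5 cylinder at (12.5, 7) gives a regular 16-gon of circumradius 11.5 (constant along its height); the cylinder at (14, 7) is not intersected at this z (z outside [9.5, 12.5]); the cube at (10.5, 11) (footprint 15×18) is included at this height; Combining (union): the regions partially overlap (shared area 184.15 mm²), so overlapping operands fuse into one piece — 1 connected region; (whole slice rotated 70° about Z — lengths, areas and connectivity unchanged). Overall, the cross-section is a single solid region. Undo the 70° rotation: the query point maps to (35.712, -1.049) in the un-rotated model frame. The nearest boundary edge runs (24.00, 7.00)→(23.12, 2.60); distance from the point to it = 13.11 mm. The point is not inside any of the regions above, so it lies outside the cross-section (13.11 mm from the nearest boundary).

outside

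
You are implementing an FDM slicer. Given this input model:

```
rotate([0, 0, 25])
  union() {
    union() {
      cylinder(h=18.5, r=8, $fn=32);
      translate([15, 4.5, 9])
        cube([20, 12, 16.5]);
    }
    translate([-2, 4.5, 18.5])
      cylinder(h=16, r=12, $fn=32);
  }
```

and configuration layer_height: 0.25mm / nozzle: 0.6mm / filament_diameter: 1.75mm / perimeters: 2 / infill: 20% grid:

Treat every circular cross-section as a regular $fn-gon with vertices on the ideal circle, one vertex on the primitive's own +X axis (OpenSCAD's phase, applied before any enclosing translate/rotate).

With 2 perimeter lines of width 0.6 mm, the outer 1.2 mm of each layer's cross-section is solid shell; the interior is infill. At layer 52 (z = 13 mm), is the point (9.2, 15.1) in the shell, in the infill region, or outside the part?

outside

At z = 13 mm: the r=8 cylinder gives a regular 32-gon of circumradius 8 (constant along its height); the 20×12 cube at (15, 4.5) contributes its full rectangle; Merging all regions: the 2 present regions are separate (no shared area or edge), so areas and boundary lengths simply add and each stays a separate island — 2 connected regions; the cylinder at (-2, 4.5) is absent (z outside [18.5, 34.5]); Combining (union): only that combined region is present, so the union is just that shape — 2 connected regions; (whole slice rotated 25° about Z — lengths, areas and connectivity unchanged). Overall, the cross-section has 2 separate islands. Undo the 25° rotation: the query point maps to (14.720, 9.797) in the un-rotated model frame. The nearest boundary edge runs (15.00, 4.50)→(15.00, 16.50); distance from the point to it = 0.28 mm. The point is not inside any of the regions above, so it lies outside the cross-section (0.28 mm from the nearest boundary).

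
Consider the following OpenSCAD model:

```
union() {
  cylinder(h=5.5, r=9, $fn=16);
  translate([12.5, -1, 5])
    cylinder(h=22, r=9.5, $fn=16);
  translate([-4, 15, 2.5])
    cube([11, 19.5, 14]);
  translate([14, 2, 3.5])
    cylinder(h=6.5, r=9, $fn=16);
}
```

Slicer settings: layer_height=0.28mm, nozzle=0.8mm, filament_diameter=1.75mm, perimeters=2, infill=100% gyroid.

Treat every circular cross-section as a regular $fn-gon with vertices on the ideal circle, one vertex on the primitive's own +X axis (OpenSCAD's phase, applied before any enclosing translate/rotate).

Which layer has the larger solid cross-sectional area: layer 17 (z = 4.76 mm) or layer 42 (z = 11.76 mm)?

layer 17 (z = 4.76 mm)

Layer 17 (z = 4.76): the cylinder: section is a regular 16-gon, circumradius r=9 (area = (16/2)·9.000²·sin(360°/16) = 247.98 mm²); the cylinder at (12.5, -1) does not reach this height (z outside [5, 27]); the cube at (-4, 15) is present — its section is the full 11×19.5 rectangle (area 214.50 mm²); the r=9 cylinder at (14, 2) contributes a regular 16-gon of circumradius 9 (area = (16/2)·9.000²·sin(360°/16) = 247.98 mm²); Taking the union: the regions partially overlap — summed areas 710.46 mm² minus the doubly-counted overlap 26.67 mm² gives 683.79 mm² — area = 683.79 mm². So its area = 683.79 mm². Layer 42 (z = 11.76): the cylinder does not reach this height (z outside [0, 5.5]); the r=9.5 cylinder at (12.5, -1) gives a regular 16-gon of circumradius 9.5 (constant along its height) (area = (16/2)·9.500²·sin(360°/16) = 276.30 mm²); the cube at (-4, 15) (footprint 11×19.5) is included at this height (area 214.50 mm²); the cylinder at (14, 2) is not intersected at this z (z outside [3.5, 10]); Combining (union): the 2 present regions are separate (no shared area or edge), so areas and boundary lengths simply add and each stays a separate island — area = 490.80 mm². So its area = 490.80 mm². Layer 17 is larger (683.79 vs 490.80 mm²).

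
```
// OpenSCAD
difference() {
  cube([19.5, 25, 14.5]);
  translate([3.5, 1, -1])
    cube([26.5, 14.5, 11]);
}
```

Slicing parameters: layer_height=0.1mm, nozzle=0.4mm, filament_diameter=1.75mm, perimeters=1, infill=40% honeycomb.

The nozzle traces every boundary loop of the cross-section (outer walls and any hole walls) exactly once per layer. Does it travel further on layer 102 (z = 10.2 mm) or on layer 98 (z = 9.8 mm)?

layer 98 (z = 9.8 mm)

Layer 102 (z = 10.2): the cube (footprint 19.5×25) is included at this height (perimeter 89.00 mm); the cube at (3.5, 1) is absent (z outside [-1, 10]); After the difference (first − rest): none of the subtracted shapes is present at this height, so the 19.5×25 cube is unchanged — boundary = 89.00 mm. So its perimeter = 89.00 mm. Layer 98 (z = 9.8): the 19.5×25 cube contributes its full rectangle (perimeter 89.00 mm); the cube at (3.5, 1) is present — its section is the full 26.5×14.5 rectangle (perimeter 82.00 mm); Taking the first minus the rest: starting from the 19.5×25 cube, the 26.5×14.5 cube at (3.5, 1) partially overlaps it — only the 232.00 mm² overlap (of its 384.25 mm²) is removed, clipping the outline — boundary = 121.00 mm. So its perimeter = 121.00 mm. Layer 98 is larger (121.00 vs 89.00 mm).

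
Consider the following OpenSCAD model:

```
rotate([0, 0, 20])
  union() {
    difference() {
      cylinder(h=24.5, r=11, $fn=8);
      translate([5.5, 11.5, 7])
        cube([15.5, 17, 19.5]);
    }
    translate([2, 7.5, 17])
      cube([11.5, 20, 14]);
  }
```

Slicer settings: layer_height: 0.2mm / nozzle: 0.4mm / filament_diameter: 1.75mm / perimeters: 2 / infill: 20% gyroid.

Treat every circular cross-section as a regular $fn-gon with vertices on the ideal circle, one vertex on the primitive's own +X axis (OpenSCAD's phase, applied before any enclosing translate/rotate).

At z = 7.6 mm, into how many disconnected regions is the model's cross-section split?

At z = 7.6 mm: the r=11 cylinder contributes a regular 8-gon of circumradius 11; the 15.5×17 cube at (5.5, 11.5) contributes its full rectangle; Taking the first minus the rest: starting from the r=11 cylinder, the 15.5×17 cube at (5.5, 11.5) misses the remaining region (no effect) — 1 connected region; the cube at (2, 7.5) does not reach this height (z outside [17, 31]); Combining (union): only the result so far is present, so the union is just that shape — 1 connected region; (whole slice rotated 20° about Z — lengths, areas and connectivity unchanged). The result has 1 disconnected region.

1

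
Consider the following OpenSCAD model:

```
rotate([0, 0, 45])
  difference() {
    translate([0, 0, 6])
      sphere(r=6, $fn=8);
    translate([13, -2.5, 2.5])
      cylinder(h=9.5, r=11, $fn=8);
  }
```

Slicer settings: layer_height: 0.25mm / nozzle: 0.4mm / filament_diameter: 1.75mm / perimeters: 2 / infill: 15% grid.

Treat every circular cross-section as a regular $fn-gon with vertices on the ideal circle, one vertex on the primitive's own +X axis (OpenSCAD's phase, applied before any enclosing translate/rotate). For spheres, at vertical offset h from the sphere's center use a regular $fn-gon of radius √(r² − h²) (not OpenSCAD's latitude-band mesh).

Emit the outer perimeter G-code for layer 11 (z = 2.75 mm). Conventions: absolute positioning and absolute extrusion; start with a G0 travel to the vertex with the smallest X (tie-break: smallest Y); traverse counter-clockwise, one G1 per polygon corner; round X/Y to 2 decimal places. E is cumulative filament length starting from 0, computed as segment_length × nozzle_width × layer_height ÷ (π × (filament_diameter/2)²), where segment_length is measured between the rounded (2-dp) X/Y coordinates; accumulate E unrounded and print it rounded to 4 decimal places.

At z = 2.75 mm: the r=6 sphere slices to a regular 8-gon of circumradius 5.044 (√(r²−h²) with h=3.25 from center); the r=11 cylinder at (13, -2.5) contributes a regular 8-gon of circumradius 11; After the difference (first − rest): starting from the r=6 sphere, the r=11 cylinder at (13, -2.5) partially overlaps it — only the 9.35 mm² overlap (of its 342.24 mm²) is removed, clipping the outline — 1 connected region; (whole slice rotated 45° about Z — lengths, areas and connectivity unchanged). The outline is a single polygon with 9 vertices. Extrusion per mm of travel: 0.4 × 0.25 / (π × 0.875²) = 0.041575. Accumulating E over each segment gives final E = 1.2589.

G0 X-5.04 Y0.00 Z2.75
G1 X-3.57 Y-3.57 E0.1605
G1 X0.00 Y-5.04 E0.3210
G1 X3.57 Y-3.57 E0.4815
G1 X4.65 Y-0.96 E0.5990
G1 X3.18 Y-0.35 E0.6651
G1 X1.14 Y4.57 E0.8866
G1 X0.00 Y5.04 E0.9378
G1 X-3.57 Y3.57 E1.0984
G1 X-5.04 Y0.00 E1.2589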